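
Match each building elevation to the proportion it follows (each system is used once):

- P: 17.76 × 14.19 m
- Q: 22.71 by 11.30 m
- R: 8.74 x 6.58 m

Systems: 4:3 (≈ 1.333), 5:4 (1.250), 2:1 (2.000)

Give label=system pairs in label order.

P = 17.76/14.19 ≈ 1.252 → 5:4 (1.250)
Q = 22.71/11.30 ≈ 2.010 → 2:1 (2.000)
R = 8.74/6.58 ≈ 1.328 → 4:3 (1.333)

P=5:4, Q=2:1, R=4:3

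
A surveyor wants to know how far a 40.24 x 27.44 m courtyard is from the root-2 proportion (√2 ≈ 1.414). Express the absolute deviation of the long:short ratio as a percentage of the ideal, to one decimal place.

3.7%

Ratio = 40.24 / 27.44 ≈ 1.4665.
Ideal root-2 ≈ 1.4142. |1.4665 − 1.4142| / 1.4142 ≈ 3.70% → 3.7%.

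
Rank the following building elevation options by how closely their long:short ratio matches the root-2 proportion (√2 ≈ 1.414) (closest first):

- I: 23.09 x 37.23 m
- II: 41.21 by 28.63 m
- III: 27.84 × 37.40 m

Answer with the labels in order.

Ratios: I = 37.23 / 23.09 ≈ 1.612; II = 41.21 / 28.63 ≈ 1.439; III = 37.40 / 27.84 ≈ 1.343.
|Δ from 1.414|: I 0.198; II 0.025; III 0.071.

II, III, I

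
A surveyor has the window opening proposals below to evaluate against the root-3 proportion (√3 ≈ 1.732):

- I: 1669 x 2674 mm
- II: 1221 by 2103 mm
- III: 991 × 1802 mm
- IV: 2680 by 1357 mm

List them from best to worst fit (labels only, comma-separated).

II, III, I, IV

Ratios: I = 2674 / 1669 ≈ 1.602; II = 2103 / 1221 ≈ 1.722; III = 1802 / 991 ≈ 1.818; IV = 2680 / 1357 ≈ 1.975.
|Δ from 1.732|: I 0.130; II 0.010; III 0.086; IV 0.243.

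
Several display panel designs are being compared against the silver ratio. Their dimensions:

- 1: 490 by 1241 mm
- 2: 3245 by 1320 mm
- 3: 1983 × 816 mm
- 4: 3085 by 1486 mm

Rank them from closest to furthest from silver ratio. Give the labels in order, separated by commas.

Ratios: 1 = 1241 / 490 ≈ 2.533; 2 = 3245 / 1320 ≈ 2.458; 3 = 1983 / 816 ≈ 2.430; 4 = 3085 / 1486 ≈ 2.076.
|Δ from 2.414|: 1 0.119; 2 0.044; 3 0.016; 4 0.338.

3, 2, 1, 4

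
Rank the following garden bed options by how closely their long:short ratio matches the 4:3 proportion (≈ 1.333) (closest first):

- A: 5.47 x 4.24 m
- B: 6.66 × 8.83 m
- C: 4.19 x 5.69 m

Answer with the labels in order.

B, C, A

Ratios: A = 5.47 / 4.24 ≈ 1.290; B = 8.83 / 6.66 ≈ 1.326; C = 5.69 / 4.19 ≈ 1.358.
|Δ from 1.333|: A 0.043; B 0.007; C 0.025.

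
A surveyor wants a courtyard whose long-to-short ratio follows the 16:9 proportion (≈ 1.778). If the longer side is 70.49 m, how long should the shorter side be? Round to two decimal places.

39.65 m

16:9 ≈ 1.77778.
Shorter side = 70.49 ÷ 1.77778 ≈ 39.6506 → 39.65 m.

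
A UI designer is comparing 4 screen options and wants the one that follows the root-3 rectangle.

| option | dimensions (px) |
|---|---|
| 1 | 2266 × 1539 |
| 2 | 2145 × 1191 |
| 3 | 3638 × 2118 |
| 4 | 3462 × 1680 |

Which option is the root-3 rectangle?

Ratios (long/short): 1 ≈ 1.472; 2 ≈ 1.801; 3 ≈ 1.718; 4 ≈ 2.061.
root-3 ≈ 1.732; option 3 is nearest (Δ 0.014).

3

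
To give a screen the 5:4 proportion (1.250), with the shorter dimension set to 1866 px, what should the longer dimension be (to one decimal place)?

2332.5 px

5:4 = 1.25000.
Longer side = 1866 × 1.25000 ≈ 2332.500 → 2332.5 px.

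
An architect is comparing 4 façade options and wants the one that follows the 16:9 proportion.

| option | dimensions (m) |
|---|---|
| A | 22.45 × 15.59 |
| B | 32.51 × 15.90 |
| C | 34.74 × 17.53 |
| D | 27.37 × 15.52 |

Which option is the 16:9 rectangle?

D

Target 16:9 ≈ 1.778.
A: 1.440 (Δ0.338)  B: 2.045 (Δ0.267)  C: 1.982 (Δ0.204)  D: 1.764 (Δ0.014)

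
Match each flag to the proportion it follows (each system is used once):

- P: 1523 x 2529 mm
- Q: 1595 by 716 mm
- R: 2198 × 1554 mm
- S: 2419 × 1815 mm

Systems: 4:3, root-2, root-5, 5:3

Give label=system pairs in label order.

P=5:3, Q=root-5, R=root-2, S=4:3

Ratios: P ≈ 1.661; Q ≈ 2.228; R ≈ 1.414; S ≈ 1.333.
Targets: 4:3 ≈ 1.333; root-2 ≈ 1.414; root-5 ≈ 2.236; 5:3 ≈ 1.667.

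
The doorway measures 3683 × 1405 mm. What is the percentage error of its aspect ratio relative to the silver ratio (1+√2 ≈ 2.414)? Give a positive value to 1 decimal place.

Ratio = 3683 / 1405 ≈ 2.6214.
Ideal silver ratio ≈ 2.4142. |2.6214 − 2.4142| / 2.4142 ≈ 8.58% → 8.6%.

8.6%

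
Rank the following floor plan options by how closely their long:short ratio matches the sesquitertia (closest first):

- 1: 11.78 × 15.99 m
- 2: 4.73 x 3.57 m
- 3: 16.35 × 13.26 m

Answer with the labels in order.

Ratios: 1 = 15.99 / 11.78 ≈ 1.357; 2 = 4.73 / 3.57 ≈ 1.325; 3 = 16.35 / 13.26 ≈ 1.233.
|Δ from 1.333|: 1 0.024; 2 0.008; 3 0.100.

2, 1, 3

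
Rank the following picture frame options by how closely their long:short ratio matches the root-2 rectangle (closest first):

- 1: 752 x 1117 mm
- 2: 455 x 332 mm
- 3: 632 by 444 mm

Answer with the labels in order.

3, 2, 1

Ratios: 1 = 1117 / 752 ≈ 1.485; 2 = 455 / 332 ≈ 1.370; 3 = 632 / 444 ≈ 1.423.
|Δ from 1.414|: 1 0.071; 2 0.044; 3 0.009.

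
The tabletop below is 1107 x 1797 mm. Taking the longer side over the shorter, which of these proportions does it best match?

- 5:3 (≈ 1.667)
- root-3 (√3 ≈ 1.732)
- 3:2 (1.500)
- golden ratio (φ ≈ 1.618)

golden ratio

1797/1107 ≈ 1.623. Nearest candidates are golden ratio (1.618, off by 0.005) and 5:3 (1.667, off by 0.044).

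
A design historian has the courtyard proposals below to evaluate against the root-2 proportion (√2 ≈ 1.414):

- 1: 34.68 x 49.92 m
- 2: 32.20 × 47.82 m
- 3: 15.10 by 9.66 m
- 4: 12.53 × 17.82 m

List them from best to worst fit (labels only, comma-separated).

1: 49.92/34.68 ≈ 1.439 → |1.439 − 1.414| = 0.025
2: 47.82/32.20 ≈ 1.485 → |1.485 − 1.414| = 0.071
3: 15.10/9.66 ≈ 1.563 → |1.563 − 1.414| = 0.149
4: 17.82/12.53 ≈ 1.422 → |1.422 − 1.414| = 0.008

4, 1, 2, 3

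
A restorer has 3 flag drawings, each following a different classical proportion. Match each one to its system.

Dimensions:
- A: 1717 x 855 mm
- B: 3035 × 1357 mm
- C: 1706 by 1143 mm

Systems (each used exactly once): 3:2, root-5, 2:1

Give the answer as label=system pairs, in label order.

A = 1717/855 ≈ 2.008 → 2:1 (2.000)
B = 3035/1357 ≈ 2.237 → root-5 (2.236)
C = 1706/1143 ≈ 1.493 → 3:2 (1.500)

A=2:1, B=root-5, C=3:2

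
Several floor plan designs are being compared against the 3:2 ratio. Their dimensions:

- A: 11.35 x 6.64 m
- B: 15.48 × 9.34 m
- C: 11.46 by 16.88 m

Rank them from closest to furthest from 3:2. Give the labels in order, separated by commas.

Ratios: A = 11.35 / 6.64 ≈ 1.709; B = 15.48 / 9.34 ≈ 1.657; C = 16.88 / 11.46 ≈ 1.473.
|Δ from 1.500|: A 0.209; B 0.157; C 0.027.

C, B, A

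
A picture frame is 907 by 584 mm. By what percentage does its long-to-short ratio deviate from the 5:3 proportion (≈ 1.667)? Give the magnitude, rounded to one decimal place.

6.8%

Ratio = 907 / 584 ≈ 1.5531.
Ideal 5:3 ≈ 1.6667. |1.5531 − 1.6667| / 1.6667 ≈ 6.82% → 6.8%.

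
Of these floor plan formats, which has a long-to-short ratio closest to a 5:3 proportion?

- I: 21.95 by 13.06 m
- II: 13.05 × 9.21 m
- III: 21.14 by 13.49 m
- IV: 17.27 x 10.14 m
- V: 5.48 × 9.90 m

I

Ratios (long/short): I ≈ 1.681; II ≈ 1.417; III ≈ 1.567; IV ≈ 1.703; V ≈ 1.807.
5:3 ≈ 1.667; option I is nearest (Δ 0.014).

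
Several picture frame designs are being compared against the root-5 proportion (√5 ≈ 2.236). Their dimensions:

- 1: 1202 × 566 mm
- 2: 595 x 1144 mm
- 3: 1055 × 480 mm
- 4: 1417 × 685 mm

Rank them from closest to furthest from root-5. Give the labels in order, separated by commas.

1: 1202/566 ≈ 2.124 → |2.124 − 2.236| = 0.112
2: 1144/595 ≈ 1.923 → |1.923 − 2.236| = 0.313
3: 1055/480 ≈ 2.198 → |2.198 − 2.236| = 0.038
4: 1417/685 ≈ 2.069 → |2.069 − 2.236| = 0.167

3, 1, 4, 2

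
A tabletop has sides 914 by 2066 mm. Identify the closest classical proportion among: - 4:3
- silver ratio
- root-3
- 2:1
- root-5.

root-5

2066/914 ≈ 2.260. Nearest candidates are root-5 (2.236, off by 0.024) and silver ratio (2.414, off by 0.154).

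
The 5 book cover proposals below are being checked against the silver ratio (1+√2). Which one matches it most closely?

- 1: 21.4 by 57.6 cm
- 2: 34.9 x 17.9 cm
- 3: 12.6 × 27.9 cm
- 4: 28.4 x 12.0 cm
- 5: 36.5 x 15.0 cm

Target silver ratio ≈ 2.414.
1: 2.692 (Δ0.278)  2: 1.950 (Δ0.464)  3: 2.214 (Δ0.200)  4: 2.367 (Δ0.047)  5: 2.433 (Δ0.019)

5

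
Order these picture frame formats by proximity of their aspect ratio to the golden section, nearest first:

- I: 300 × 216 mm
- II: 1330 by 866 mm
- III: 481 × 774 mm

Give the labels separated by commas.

I: 300/216 ≈ 1.389 → |1.389 − 1.618| = 0.229
II: 1330/866 ≈ 1.536 → |1.536 − 1.618| = 0.082
III: 774/481 ≈ 1.609 → |1.609 − 1.618| = 0.009

III, II, I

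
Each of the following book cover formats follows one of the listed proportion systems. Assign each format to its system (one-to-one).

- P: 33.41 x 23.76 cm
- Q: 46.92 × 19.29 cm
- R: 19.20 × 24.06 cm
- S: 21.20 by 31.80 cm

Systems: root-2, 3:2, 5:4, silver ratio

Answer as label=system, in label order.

P=root-2, Q=silver ratio, R=5:4, S=3:2

Ratios: P ≈ 1.406; Q ≈ 2.432; R ≈ 1.253; S ≈ 1.500.
Targets: root-2 ≈ 1.414; 3:2 ≈ 1.500; 5:4 ≈ 1.250; silver ratio ≈ 2.414.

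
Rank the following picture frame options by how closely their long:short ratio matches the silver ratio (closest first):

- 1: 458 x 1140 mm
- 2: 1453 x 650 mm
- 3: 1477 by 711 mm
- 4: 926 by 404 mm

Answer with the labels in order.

Ratios: 1 = 1140 / 458 ≈ 2.489; 2 = 1453 / 650 ≈ 2.235; 3 = 1477 / 711 ≈ 2.077; 4 = 926 / 404 ≈ 2.292.
|Δ from 2.414|: 1 0.075; 2 0.179; 3 0.337; 4 0.122.

1, 4, 2, 3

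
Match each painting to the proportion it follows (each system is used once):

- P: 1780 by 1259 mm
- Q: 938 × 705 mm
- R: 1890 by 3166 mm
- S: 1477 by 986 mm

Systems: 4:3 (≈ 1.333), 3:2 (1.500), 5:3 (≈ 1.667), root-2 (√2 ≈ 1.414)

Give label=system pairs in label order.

P=root-2, Q=4:3, R=5:3, S=3:2

Ratios: P ≈ 1.414; Q ≈ 1.330; R ≈ 1.675; S ≈ 1.498.
Targets: 4:3 ≈ 1.333; 3:2 ≈ 1.500; 5:3 ≈ 1.667; root-2 ≈ 1.414.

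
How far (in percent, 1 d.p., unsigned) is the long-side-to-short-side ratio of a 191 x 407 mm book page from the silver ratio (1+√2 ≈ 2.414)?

Ratio = 407 / 191 ≈ 2.1309.
Ideal silver ratio ≈ 2.4142. |2.1309 − 2.4142| / 2.4142 ≈ 11.73% → 11.7%.

11.7%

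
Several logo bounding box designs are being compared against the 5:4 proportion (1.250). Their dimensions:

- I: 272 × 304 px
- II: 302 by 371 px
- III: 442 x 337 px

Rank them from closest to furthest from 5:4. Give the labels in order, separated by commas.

II, III, I

Ratios: I = 304 / 272 ≈ 1.118; II = 371 / 302 ≈ 1.228; III = 442 / 337 ≈ 1.312.
|Δ from 1.250|: I 0.132; II 0.022; III 0.062.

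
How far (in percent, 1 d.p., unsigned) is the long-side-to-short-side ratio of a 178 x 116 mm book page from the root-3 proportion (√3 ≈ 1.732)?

11.4%

Ratio = 178 / 116 ≈ 1.5345.
Ideal root-3 ≈ 1.7321. |1.5345 − 1.7321| / 1.7321 ≈ 11.41% → 11.4%.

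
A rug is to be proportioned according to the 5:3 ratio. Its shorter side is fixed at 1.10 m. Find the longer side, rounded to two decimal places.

5:3 ≈ 1.66667.
Longer side = 1.10 × 1.66667 ≈ 1.8333 → 1.83 m.

1.83 m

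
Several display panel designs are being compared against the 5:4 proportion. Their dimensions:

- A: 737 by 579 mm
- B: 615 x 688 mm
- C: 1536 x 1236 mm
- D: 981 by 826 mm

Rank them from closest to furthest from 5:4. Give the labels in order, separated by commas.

A: 737/579 ≈ 1.273 → |1.273 − 1.250| = 0.023
B: 688/615 ≈ 1.119 → |1.119 − 1.250| = 0.131
C: 1536/1236 ≈ 1.243 → |1.243 − 1.250| = 0.007
D: 981/826 ≈ 1.188 → |1.188 − 1.250| = 0.062

C, A, D, B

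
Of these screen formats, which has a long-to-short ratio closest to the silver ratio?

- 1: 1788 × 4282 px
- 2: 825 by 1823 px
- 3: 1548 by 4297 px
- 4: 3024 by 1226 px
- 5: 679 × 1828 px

Target silver ratio ≈ 2.414.
1: 2.395 (Δ0.019)  2: 2.210 (Δ0.204)  3: 2.776 (Δ0.362)  4: 2.467 (Δ0.053)  5: 2.692 (Δ0.278)

1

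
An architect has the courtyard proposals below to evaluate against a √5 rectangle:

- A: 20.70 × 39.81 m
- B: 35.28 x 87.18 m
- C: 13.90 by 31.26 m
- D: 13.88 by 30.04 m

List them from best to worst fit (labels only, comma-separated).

C, D, B, A

A: 39.81/20.70 ≈ 1.923 → |1.923 − 2.236| = 0.313
B: 87.18/35.28 ≈ 2.471 → |2.471 − 2.236| = 0.235
C: 31.26/13.90 ≈ 2.249 → |2.249 − 2.236| = 0.013
D: 30.04/13.88 ≈ 2.164 → |2.164 − 2.236| = 0.072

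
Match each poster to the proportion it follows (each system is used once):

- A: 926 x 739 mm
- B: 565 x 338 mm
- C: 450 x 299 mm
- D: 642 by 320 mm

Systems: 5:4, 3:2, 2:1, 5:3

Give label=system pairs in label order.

A = 926/739 ≈ 1.253 → 5:4 (1.250)
B = 565/338 ≈ 1.672 → 5:3 (1.667)
C = 450/299 ≈ 1.505 → 3:2 (1.500)
D = 642/320 ≈ 2.006 → 2:1 (2.000)

A=5:4, B=5:3, C=3:2, D=2:1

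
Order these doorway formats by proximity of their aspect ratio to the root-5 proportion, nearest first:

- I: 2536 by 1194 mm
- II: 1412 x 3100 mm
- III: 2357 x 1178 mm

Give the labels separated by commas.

I: 2536/1194 ≈ 2.124 → |2.124 − 2.236| = 0.112
II: 3100/1412 ≈ 2.195 → |2.195 − 2.236| = 0.041
III: 2357/1178 ≈ 2.001 → |2.001 − 2.236| = 0.235

II, I, III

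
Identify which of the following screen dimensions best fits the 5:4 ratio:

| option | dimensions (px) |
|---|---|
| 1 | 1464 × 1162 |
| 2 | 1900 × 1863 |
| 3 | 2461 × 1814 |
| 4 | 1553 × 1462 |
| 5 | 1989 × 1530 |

Target 5:4 ≈ 1.250.
1: 1.260 (Δ0.010)  2: 1.020 (Δ0.230)  3: 1.357 (Δ0.107)  4: 1.062 (Δ0.188)  5: 1.300 (Δ0.050)

1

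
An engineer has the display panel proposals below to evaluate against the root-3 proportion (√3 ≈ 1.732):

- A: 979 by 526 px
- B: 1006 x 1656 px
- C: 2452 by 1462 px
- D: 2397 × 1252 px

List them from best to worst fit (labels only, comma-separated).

C, B, A, D

Ratios: A = 979 / 526 ≈ 1.861; B = 1656 / 1006 ≈ 1.646; C = 2452 / 1462 ≈ 1.677; D = 2397 / 1252 ≈ 1.915.
|Δ from 1.732|: A 0.129; B 0.086; C 0.055; D 0.183.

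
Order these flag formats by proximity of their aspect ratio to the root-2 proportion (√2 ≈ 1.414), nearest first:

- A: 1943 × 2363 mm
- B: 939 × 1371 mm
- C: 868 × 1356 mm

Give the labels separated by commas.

A: 2363/1943 ≈ 1.216 → |1.216 − 1.414| = 0.198
B: 1371/939 ≈ 1.460 → |1.460 − 1.414| = 0.046
C: 1356/868 ≈ 1.562 → |1.562 − 1.414| = 0.148

B, C, A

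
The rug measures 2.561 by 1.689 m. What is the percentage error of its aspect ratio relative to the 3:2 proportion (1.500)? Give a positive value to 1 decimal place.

1.1%

Ratio = 2.561 / 1.689 ≈ 1.5163.
Ideal 3:2 = 1.5000. |1.5163 − 1.5000| / 1.5000 ≈ 1.09% → 1.1%.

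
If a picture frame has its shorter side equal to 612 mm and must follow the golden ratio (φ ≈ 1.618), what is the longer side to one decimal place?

golden ratio ≈ 1.61803.
Longer side = 612 × 1.61803 ≈ 990.234 → 990.2 mm.

990.2 mm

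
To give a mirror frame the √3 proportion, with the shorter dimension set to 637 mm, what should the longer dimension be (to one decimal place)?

1103.3 mm

root-3 ≈ 1.73205.
Longer side = 637 × 1.73205 ≈ 1103.316 → 1103.3 mm.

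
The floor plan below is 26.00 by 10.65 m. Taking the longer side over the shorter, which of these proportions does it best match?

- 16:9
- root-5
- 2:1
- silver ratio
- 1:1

Ratio = 26.00 / 10.65 ≈ 2.441.
Distances: 16:9 1.778 (Δ 0.663); root-5 2.236 (Δ 0.205); 2:1 2.000 (Δ 0.441); silver ratio 2.414 (Δ 0.027); 1:1 1.000 (Δ 1.441).

silver ratio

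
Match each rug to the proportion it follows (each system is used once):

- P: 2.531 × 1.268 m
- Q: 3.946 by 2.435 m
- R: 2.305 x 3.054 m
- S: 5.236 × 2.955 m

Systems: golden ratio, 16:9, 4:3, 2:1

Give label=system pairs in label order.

P = 2.531/1.268 ≈ 1.996 → 2:1 (2.000)
Q = 3.946/2.435 ≈ 1.621 → golden ratio (1.618)
R = 3.054/2.305 ≈ 1.325 → 4:3 (1.333)
S = 5.236/2.955 ≈ 1.772 → 16:9 (1.778)

P=2:1, Q=golden ratio, R=4:3, S=16:9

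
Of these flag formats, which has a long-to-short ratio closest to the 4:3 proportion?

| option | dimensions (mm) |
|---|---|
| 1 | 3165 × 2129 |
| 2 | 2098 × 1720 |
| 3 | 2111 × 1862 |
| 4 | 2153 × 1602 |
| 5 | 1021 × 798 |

Target 4:3 ≈ 1.333.
1: 1.487 (Δ0.154)  2: 1.220 (Δ0.113)  3: 1.134 (Δ0.199)  4: 1.344 (Δ0.011)  5: 1.279 (Δ0.054)

4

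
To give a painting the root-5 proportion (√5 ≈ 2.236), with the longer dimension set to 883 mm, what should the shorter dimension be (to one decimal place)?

394.9 mm

root-5 ≈ 2.23607.
Shorter side = 883 ÷ 2.23607 ≈ 394.889 → 394.9 mm.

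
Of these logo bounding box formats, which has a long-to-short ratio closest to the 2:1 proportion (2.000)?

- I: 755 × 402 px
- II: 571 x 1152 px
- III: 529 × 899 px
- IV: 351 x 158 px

Target 2:1 ≈ 2.000.
I: 1.878 (Δ0.122)  II: 2.018 (Δ0.018)  III: 1.699 (Δ0.301)  IV: 2.222 (Δ0.222)

II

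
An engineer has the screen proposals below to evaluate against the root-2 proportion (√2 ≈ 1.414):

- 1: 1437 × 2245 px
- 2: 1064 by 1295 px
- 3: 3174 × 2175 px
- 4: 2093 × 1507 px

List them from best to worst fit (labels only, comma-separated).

Ratios: 1 = 2245 / 1437 ≈ 1.562; 2 = 1295 / 1064 ≈ 1.217; 3 = 3174 / 2175 ≈ 1.459; 4 = 2093 / 1507 ≈ 1.389.
|Δ from 1.414|: 1 0.148; 2 0.197; 3 0.045; 4 0.025.

4, 3, 1, 2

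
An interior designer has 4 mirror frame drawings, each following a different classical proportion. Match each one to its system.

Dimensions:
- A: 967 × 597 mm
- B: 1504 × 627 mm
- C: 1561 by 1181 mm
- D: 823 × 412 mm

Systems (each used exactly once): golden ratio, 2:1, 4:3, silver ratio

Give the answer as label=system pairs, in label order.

A=golden ratio, B=silver ratio, C=4:3, D=2:1

Ratios: A ≈ 1.620; B ≈ 2.399; C ≈ 1.322; D ≈ 1.998.
Targets: golden ratio ≈ 1.618; 2:1 ≈ 2.000; 4:3 ≈ 1.333; silver ratio ≈ 2.414.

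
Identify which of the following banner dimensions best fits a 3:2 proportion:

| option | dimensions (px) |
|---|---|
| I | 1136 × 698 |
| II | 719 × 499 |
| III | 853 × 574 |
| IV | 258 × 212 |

III

Target 3:2 ≈ 1.500.
I: 1.628 (Δ0.128)  II: 1.441 (Δ0.059)  III: 1.486 (Δ0.014)  IV: 1.217 (Δ0.283)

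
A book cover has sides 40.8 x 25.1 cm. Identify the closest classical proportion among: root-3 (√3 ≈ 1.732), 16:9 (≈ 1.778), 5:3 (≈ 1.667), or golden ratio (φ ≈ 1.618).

40.8/25.1 ≈ 1.625. Nearest candidates are golden ratio (1.618, off by 0.007) and 5:3 (1.667, off by 0.042).

golden ratio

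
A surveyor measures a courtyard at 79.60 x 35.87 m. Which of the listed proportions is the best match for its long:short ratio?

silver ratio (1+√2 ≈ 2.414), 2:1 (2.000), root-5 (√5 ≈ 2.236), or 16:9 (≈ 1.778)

Ratio = 79.60 / 35.87 ≈ 2.219.
Distances: silver ratio 2.414 (Δ 0.195); 2:1 2.000 (Δ 0.219); root-5 2.236 (Δ 0.017); 16:9 1.778 (Δ 0.441).

root-5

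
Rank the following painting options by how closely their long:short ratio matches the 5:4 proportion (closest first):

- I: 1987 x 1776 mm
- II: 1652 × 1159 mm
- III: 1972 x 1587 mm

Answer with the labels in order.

III, I, II

I: 1987/1776 ≈ 1.119 → |1.119 − 1.250| = 0.131
II: 1652/1159 ≈ 1.425 → |1.425 − 1.250| = 0.175
III: 1972/1587 ≈ 1.243 → |1.243 − 1.250| = 0.007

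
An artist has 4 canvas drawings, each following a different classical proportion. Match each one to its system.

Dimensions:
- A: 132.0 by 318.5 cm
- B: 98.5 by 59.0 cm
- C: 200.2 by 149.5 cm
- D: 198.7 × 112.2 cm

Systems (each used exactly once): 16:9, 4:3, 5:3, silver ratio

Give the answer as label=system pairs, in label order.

A=silver ratio, B=5:3, C=4:3, D=16:9

Ratios: A ≈ 2.413; B ≈ 1.669; C ≈ 1.339; D ≈ 1.771.
Targets: 16:9 ≈ 1.778; 4:3 ≈ 1.333; 5:3 ≈ 1.667; silver ratio ≈ 2.414.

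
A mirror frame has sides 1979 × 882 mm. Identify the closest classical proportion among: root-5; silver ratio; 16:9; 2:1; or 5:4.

root-5

1979/882 ≈ 2.244. Nearest candidates are root-5 (2.236, off by 0.008) and silver ratio (2.414, off by 0.170).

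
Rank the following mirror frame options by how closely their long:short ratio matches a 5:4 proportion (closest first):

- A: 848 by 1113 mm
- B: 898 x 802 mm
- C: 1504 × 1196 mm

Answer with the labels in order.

A: 1113/848 ≈ 1.312 → |1.312 − 1.250| = 0.062
B: 898/802 ≈ 1.120 → |1.120 − 1.250| = 0.130
C: 1504/1196 ≈ 1.258 → |1.258 − 1.250| = 0.008

C, A, B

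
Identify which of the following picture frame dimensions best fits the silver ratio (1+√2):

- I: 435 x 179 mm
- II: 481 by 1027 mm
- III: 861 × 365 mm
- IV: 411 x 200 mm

I

Target silver ratio ≈ 2.414.
I: 2.430 (Δ0.016)  II: 2.135 (Δ0.279)  III: 2.359 (Δ0.055)  IV: 2.055 (Δ0.359)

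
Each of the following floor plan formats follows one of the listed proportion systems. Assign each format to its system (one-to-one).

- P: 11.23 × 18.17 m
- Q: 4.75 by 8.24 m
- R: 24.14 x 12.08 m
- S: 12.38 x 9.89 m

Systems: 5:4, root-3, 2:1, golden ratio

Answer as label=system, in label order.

P=golden ratio, Q=root-3, R=2:1, S=5:4

P = 18.17/11.23 ≈ 1.618 → golden ratio (1.618)
Q = 8.24/4.75 ≈ 1.735 → root-3 (1.732)
R = 24.14/12.08 ≈ 1.998 → 2:1 (2.000)
S = 12.38/9.89 ≈ 1.252 → 5:4 (1.250)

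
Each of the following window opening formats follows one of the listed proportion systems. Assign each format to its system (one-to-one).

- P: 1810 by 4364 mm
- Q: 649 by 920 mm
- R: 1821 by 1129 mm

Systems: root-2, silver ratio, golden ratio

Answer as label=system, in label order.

P = 4364/1810 ≈ 2.411 → silver ratio (2.414)
Q = 920/649 ≈ 1.418 → root-2 (1.414)
R = 1821/1129 ≈ 1.613 → golden ratio (1.618)

P=silver ratio, Q=root-2, R=golden ratio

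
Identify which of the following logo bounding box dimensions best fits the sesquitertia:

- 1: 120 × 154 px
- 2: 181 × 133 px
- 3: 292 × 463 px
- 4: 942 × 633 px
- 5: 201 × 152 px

Ratios (long/short): 1 ≈ 1.283; 2 ≈ 1.361; 3 ≈ 1.586; 4 ≈ 1.488; 5 ≈ 1.322.
4:3 ≈ 1.333; option 5 is nearest (Δ 0.011).

5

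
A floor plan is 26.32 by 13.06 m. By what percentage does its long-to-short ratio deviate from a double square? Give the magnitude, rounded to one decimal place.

0.8%

Ratio = 26.32 / 13.06 ≈ 2.0153.
Ideal 2:1 = 2.0000. |2.0153 − 2.0000| / 2.0000 ≈ 0.76% → 0.8%.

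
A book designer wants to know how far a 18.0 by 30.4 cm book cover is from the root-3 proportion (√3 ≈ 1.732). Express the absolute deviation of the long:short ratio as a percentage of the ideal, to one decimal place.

Ratio = 30.4 / 18.0 ≈ 1.6889.
Ideal root-3 ≈ 1.7321. |1.6889 − 1.7321| / 1.7321 ≈ 2.49% → 2.5%.

2.5%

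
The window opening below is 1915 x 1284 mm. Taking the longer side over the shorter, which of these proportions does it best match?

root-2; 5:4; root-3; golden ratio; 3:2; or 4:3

1915/1284 ≈ 1.491. Nearest candidates are 3:2 (1.500, off by 0.009) and root-2 (1.414, off by 0.077).

3:2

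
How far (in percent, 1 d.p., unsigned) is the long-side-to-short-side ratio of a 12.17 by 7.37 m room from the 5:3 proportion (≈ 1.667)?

Ratio = 12.17 / 7.37 ≈ 1.6513.
Ideal 5:3 ≈ 1.6667. |1.6513 − 1.6667| / 1.6667 ≈ 0.92% → 0.9%.

0.9%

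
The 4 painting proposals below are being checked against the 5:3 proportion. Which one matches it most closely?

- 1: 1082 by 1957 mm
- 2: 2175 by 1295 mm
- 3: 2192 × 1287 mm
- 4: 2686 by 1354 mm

Target 5:3 ≈ 1.667.
1: 1.809 (Δ0.142)  2: 1.680 (Δ0.013)  3: 1.703 (Δ0.036)  4: 1.984 (Δ0.317)

2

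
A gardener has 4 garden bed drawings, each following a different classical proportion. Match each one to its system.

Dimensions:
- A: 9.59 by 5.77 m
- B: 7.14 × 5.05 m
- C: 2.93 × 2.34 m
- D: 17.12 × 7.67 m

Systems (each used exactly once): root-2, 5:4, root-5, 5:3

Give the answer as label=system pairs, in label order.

A = 9.59/5.77 ≈ 1.662 → 5:3 (1.667)
B = 7.14/5.05 ≈ 1.414 → root-2 (1.414)
C = 2.93/2.34 ≈ 1.252 → 5:4 (1.250)
D = 17.12/7.67 ≈ 2.232 → root-5 (2.236)

A=5:3, B=root-2, C=5:4, D=root-5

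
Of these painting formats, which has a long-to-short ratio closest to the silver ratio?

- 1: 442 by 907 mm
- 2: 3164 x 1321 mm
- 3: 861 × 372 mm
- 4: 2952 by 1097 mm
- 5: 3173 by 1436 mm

Target silver ratio ≈ 2.414.
1: 2.052 (Δ0.362)  2: 2.395 (Δ0.019)  3: 2.315 (Δ0.099)  4: 2.691 (Δ0.277)  5: 2.210 (Δ0.204)

2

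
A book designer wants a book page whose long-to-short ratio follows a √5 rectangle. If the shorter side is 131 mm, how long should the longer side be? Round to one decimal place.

root-5 ≈ 2.23607.
Longer side = 131 × 2.23607 ≈ 292.925 → 292.9 mm.

292.9 mm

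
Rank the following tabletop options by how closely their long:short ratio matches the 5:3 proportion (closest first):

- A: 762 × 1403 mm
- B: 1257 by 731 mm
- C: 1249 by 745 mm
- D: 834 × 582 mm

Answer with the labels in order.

C, B, A, D

A: 1403/762 ≈ 1.841 → |1.841 − 1.667| = 0.174
B: 1257/731 ≈ 1.720 → |1.720 − 1.667| = 0.053
C: 1249/745 ≈ 1.677 → |1.677 − 1.667| = 0.010
D: 834/582 ≈ 1.433 → |1.433 − 1.667| = 0.234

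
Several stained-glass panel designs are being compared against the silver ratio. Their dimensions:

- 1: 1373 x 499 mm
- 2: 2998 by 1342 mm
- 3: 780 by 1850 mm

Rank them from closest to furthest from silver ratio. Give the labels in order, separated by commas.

3, 2, 1

Ratios: 1 = 1373 / 499 ≈ 2.752; 2 = 2998 / 1342 ≈ 2.234; 3 = 1850 / 780 ≈ 2.372.
|Δ from 2.414|: 1 0.338; 2 0.180; 3 0.042.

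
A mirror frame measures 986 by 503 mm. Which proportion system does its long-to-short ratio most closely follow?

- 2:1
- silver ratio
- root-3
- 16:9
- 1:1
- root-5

Ratio = 986 / 503 ≈ 1.960.
Distances: 2:1 2.000 (Δ 0.040); silver ratio 2.414 (Δ 0.454); root-3 1.732 (Δ 0.228); 16:9 1.778 (Δ 0.182); 1:1 1.000 (Δ 0.960); root-5 2.236 (Δ 0.276).

2:1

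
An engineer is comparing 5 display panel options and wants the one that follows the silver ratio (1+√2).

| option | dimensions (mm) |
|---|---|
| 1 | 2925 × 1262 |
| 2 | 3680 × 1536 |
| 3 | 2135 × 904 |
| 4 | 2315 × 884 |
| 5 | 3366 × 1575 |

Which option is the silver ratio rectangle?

2

Target silver ratio ≈ 2.414.
1: 2.318 (Δ0.096)  2: 2.396 (Δ0.018)  3: 2.362 (Δ0.052)  4: 2.619 (Δ0.205)  5: 2.137 (Δ0.277)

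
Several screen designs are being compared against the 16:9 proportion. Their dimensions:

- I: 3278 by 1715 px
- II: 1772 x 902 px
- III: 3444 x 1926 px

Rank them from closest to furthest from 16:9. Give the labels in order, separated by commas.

I: 3278/1715 ≈ 1.911 → |1.911 − 1.778| = 0.133
II: 1772/902 ≈ 1.965 → |1.965 − 1.778| = 0.187
III: 3444/1926 ≈ 1.788 → |1.788 − 1.778| = 0.010

III, I, II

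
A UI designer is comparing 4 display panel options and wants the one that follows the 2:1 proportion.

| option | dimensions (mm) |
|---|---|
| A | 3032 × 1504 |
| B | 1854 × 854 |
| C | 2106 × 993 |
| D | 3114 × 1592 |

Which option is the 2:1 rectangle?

A

Ratios (long/short): A ≈ 2.016; B ≈ 2.171; C ≈ 2.121; D ≈ 1.956.
2:1 ≈ 2.000; option A is nearest (Δ 0.016).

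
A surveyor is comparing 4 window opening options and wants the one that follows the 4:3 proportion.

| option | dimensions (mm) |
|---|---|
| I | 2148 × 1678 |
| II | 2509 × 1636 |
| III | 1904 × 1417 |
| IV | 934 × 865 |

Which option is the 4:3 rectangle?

Target 4:3 ≈ 1.333.
I: 1.280 (Δ0.053)  II: 1.534 (Δ0.201)  III: 1.344 (Δ0.011)  IV: 1.080 (Δ0.253)

III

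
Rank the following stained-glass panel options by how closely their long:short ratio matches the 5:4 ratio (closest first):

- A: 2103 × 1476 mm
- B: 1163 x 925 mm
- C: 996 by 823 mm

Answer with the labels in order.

B, C, A

A: 2103/1476 ≈ 1.425 → |1.425 − 1.250| = 0.175
B: 1163/925 ≈ 1.257 → |1.257 − 1.250| = 0.007
C: 996/823 ≈ 1.210 → |1.210 − 1.250| = 0.040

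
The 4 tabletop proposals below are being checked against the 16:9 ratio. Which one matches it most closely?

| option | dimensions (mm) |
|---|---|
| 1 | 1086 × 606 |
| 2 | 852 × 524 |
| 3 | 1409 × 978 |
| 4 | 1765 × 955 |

1

Ratios (long/short): 1 ≈ 1.792; 2 ≈ 1.626; 3 ≈ 1.441; 4 ≈ 1.848.
16:9 ≈ 1.778; option 1 is nearest (Δ 0.014).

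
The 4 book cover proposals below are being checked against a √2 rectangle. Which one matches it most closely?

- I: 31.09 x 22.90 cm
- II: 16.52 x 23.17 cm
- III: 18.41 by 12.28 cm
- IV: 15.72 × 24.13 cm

Target root-2 ≈ 1.414.
I: 1.358 (Δ0.056)  II: 1.403 (Δ0.011)  III: 1.499 (Δ0.085)  IV: 1.535 (Δ0.121)

II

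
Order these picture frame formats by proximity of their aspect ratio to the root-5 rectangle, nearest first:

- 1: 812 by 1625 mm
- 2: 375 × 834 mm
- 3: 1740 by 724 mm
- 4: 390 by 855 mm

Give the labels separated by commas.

1: 1625/812 ≈ 2.001 → |2.001 − 2.236| = 0.235
2: 834/375 ≈ 2.224 → |2.224 − 2.236| = 0.012
3: 1740/724 ≈ 2.403 → |2.403 − 2.236| = 0.167
4: 855/390 ≈ 2.192 → |2.192 − 2.236| = 0.044

2, 4, 3, 1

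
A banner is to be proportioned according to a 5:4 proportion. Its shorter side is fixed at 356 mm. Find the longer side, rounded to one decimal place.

5:4 = 1.25000.
Longer side = 356 × 1.25000 ≈ 445.000 → 445.0 mm.

445.0 mm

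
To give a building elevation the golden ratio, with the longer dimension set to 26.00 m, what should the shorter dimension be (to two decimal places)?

golden ratio ≈ 1.61803.
Shorter side = 26.00 ÷ 1.61803 ≈ 16.0689 → 16.07 m.

16.07 m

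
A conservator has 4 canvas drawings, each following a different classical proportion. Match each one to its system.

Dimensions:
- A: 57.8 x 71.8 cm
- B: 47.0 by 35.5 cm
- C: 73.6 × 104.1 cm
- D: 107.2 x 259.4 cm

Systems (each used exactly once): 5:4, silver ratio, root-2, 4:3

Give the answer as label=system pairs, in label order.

A = 71.8/57.8 ≈ 1.242 → 5:4 (1.250)
B = 47.0/35.5 ≈ 1.324 → 4:3 (1.333)
C = 104.1/73.6 ≈ 1.414 → root-2 (1.414)
D = 259.4/107.2 ≈ 2.420 → silver ratio (2.414)

A=5:4, B=4:3, C=root-2, D=silver ratio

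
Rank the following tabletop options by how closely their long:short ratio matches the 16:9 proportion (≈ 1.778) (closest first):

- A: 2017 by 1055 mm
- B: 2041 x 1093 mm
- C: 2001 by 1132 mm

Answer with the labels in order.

A: 2017/1055 ≈ 1.912 → |1.912 − 1.778| = 0.134
B: 2041/1093 ≈ 1.867 → |1.867 − 1.778| = 0.089
C: 2001/1132 ≈ 1.768 → |1.768 − 1.778| = 0.010

C, B, A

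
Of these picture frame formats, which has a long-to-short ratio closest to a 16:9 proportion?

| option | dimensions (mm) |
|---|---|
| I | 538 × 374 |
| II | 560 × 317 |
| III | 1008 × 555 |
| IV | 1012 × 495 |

Target 16:9 ≈ 1.778.
I: 1.439 (Δ0.339)  II: 1.767 (Δ0.011)  III: 1.816 (Δ0.038)  IV: 2.044 (Δ0.266)

II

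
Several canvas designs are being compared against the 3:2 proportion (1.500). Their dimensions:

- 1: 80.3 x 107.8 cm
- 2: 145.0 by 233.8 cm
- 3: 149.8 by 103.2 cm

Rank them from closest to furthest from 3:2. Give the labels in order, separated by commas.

3, 2, 1

Ratios: 1 = 107.8 / 80.3 ≈ 1.342; 2 = 233.8 / 145.0 ≈ 1.612; 3 = 149.8 / 103.2 ≈ 1.452.
|Δ from 1.500|: 1 0.158; 2 0.112; 3 0.048.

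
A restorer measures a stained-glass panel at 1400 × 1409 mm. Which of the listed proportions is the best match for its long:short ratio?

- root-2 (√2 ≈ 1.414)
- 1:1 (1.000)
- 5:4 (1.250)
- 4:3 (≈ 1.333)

1409/1400 ≈ 1.006. Nearest candidates are 1:1 (1.000, off by 0.006) and 5:4 (1.250, off by 0.244).

1:1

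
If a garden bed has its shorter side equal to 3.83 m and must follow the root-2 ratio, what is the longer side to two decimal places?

root-2 ≈ 1.41421.
Longer side = 3.83 × 1.41421 ≈ 5.4164 → 5.42 m.

5.42 m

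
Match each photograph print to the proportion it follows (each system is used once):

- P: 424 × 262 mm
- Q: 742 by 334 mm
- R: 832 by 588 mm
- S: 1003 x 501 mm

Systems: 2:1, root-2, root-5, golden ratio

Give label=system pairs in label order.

Ratios: P ≈ 1.618; Q ≈ 2.222; R ≈ 1.415; S ≈ 2.002.
Targets: 2:1 ≈ 2.000; root-2 ≈ 1.414; root-5 ≈ 2.236; golden ratio ≈ 1.618.

P=golden ratio, Q=root-5, R=root-2, S=2:1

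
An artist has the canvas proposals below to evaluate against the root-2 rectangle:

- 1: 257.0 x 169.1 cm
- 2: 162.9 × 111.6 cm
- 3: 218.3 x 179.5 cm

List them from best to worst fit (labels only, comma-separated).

2, 1, 3

1: 257.0/169.1 ≈ 1.520 → |1.520 − 1.414| = 0.106
2: 162.9/111.6 ≈ 1.460 → |1.460 − 1.414| = 0.046
3: 218.3/179.5 ≈ 1.216 → |1.216 − 1.414| = 0.198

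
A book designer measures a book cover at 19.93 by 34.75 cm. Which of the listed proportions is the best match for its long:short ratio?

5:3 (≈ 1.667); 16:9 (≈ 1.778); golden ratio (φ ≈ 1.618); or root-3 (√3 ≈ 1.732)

root-3

34.75/19.93 ≈ 1.744. Nearest candidates are root-3 (1.732, off by 0.012) and 16:9 (1.778, off by 0.034).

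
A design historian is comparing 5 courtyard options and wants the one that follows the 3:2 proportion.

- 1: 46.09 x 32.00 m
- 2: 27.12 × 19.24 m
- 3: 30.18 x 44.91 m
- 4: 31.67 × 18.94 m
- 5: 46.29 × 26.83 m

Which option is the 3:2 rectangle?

Target 3:2 ≈ 1.500.
1: 1.440 (Δ0.060)  2: 1.410 (Δ0.090)  3: 1.488 (Δ0.012)  4: 1.672 (Δ0.172)  5: 1.725 (Δ0.225)

3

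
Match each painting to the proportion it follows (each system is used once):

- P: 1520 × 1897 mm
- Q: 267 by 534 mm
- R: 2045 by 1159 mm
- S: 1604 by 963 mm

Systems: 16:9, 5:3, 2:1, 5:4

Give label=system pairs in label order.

P = 1897/1520 ≈ 1.248 → 5:4 (1.250)
Q = 534/267 ≈ 2.000 → 2:1 (2.000)
R = 2045/1159 ≈ 1.764 → 16:9 (1.778)
S = 1604/963 ≈ 1.666 → 5:3 (1.667)

P=5:4, Q=2:1, R=16:9, S=5:3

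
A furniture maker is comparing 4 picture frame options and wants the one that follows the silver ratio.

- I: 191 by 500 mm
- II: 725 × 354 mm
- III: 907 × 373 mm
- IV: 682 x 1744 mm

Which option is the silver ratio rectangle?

Ratios (long/short): I ≈ 2.618; II ≈ 2.048; III ≈ 2.432; IV ≈ 2.557.
silver ratio ≈ 2.414; option III is nearest (Δ 0.018).

III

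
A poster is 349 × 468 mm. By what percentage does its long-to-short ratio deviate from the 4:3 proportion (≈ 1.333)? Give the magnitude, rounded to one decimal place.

Ratio = 468 / 349 ≈ 1.3410.
Ideal 4:3 ≈ 1.3333. |1.3410 − 1.3333| / 1.3333 ≈ 0.58% → 0.6%.

0.6%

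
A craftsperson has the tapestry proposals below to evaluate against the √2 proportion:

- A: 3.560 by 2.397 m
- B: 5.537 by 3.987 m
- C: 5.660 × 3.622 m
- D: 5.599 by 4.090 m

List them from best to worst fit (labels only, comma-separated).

B, D, A, C

Ratios: A = 3.560 / 2.397 ≈ 1.485; B = 5.537 / 3.987 ≈ 1.389; C = 5.660 / 3.622 ≈ 1.563; D = 5.599 / 4.090 ≈ 1.369.
|Δ from 1.414|: A 0.071; B 0.025; C 0.149; D 0.045.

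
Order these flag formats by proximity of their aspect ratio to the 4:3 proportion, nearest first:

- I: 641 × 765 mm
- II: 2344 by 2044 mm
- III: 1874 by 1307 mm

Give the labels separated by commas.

I: 765/641 ≈ 1.193 → |1.193 − 1.333| = 0.140
II: 2344/2044 ≈ 1.147 → |1.147 − 1.333| = 0.186
III: 1874/1307 ≈ 1.434 → |1.434 − 1.333| = 0.101

III, I, II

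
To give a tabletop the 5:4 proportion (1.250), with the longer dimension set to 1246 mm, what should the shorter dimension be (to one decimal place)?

996.8 mm

5:4 = 1.25000.
Shorter side = 1246 ÷ 1.25000 ≈ 996.800 → 996.8 mm.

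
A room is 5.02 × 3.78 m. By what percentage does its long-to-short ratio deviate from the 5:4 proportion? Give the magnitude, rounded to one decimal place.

Ratio = 5.02 / 3.78 ≈ 1.3280.
Ideal 5:4 = 1.2500. |1.3280 − 1.2500| / 1.2500 ≈ 6.24% → 6.2%.

6.2%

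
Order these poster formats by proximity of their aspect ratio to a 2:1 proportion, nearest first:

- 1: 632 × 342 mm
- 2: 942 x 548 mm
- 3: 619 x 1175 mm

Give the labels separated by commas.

1: 632/342 ≈ 1.848 → |1.848 − 2.000| = 0.152
2: 942/548 ≈ 1.719 → |1.719 − 2.000| = 0.281
3: 1175/619 ≈ 1.898 → |1.898 − 2.000| = 0.102

3, 1, 2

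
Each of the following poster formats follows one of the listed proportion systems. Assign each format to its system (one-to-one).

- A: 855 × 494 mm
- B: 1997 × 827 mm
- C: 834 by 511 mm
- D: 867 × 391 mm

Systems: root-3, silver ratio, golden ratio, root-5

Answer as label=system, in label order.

A=root-3, B=silver ratio, C=golden ratio, D=root-5

Ratios: A ≈ 1.731; B ≈ 2.415; C ≈ 1.632; D ≈ 2.217.
Targets: root-3 ≈ 1.732; silver ratio ≈ 2.414; golden ratio ≈ 1.618; root-5 ≈ 2.236.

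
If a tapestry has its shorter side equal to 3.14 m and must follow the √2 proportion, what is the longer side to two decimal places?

4.44 m

root-2 ≈ 1.41421.
Longer side = 3.14 × 1.41421 ≈ 4.4406 → 4.44 m.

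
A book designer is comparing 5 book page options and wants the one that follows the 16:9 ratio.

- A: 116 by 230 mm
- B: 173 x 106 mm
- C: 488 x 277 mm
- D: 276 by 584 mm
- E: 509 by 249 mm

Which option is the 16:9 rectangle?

C

Ratios (long/short): A ≈ 1.983; B ≈ 1.632; C ≈ 1.762; D ≈ 2.116; E ≈ 2.044.
16:9 ≈ 1.778; option C is nearest (Δ 0.016).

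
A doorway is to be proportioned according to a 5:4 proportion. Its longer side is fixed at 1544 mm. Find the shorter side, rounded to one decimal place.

1235.2 mm

5:4 = 1.25000.
Shorter side = 1544 ÷ 1.25000 ≈ 1235.200 → 1235.2 mm.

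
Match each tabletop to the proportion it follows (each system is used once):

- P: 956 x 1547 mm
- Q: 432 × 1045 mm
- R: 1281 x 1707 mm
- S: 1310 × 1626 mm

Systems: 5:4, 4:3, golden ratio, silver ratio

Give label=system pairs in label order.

Ratios: P ≈ 1.618; Q ≈ 2.419; R ≈ 1.333; S ≈ 1.241.
Targets: 5:4 ≈ 1.250; 4:3 ≈ 1.333; golden ratio ≈ 1.618; silver ratio ≈ 2.414.

P=golden ratio, Q=silver ratio, R=4:3, S=5:4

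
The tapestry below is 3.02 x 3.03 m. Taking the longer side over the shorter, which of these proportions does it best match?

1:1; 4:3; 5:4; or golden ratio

3.03/3.02 ≈ 1.003. Nearest candidates are 1:1 (1.000, off by 0.003) and 5:4 (1.250, off by 0.247).

1:1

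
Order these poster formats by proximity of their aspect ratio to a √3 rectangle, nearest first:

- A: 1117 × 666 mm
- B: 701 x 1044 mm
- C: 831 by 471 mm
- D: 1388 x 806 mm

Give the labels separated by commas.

D, C, A, B

Ratios: A = 1117 / 666 ≈ 1.677; B = 1044 / 701 ≈ 1.489; C = 831 / 471 ≈ 1.764; D = 1388 / 806 ≈ 1.722.
|Δ from 1.732|: A 0.055; B 0.243; C 0.032; D 0.010.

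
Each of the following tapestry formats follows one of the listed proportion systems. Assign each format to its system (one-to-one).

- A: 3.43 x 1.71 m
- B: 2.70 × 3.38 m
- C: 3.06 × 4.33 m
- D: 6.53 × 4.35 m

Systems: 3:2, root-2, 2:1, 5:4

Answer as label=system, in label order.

A=2:1, B=5:4, C=root-2, D=3:2

A = 3.43/1.71 ≈ 2.006 → 2:1 (2.000)
B = 3.38/2.70 ≈ 1.252 → 5:4 (1.250)
C = 4.33/3.06 ≈ 1.415 → root-2 (1.414)
D = 6.53/4.35 ≈ 1.501 → 3:2 (1.500)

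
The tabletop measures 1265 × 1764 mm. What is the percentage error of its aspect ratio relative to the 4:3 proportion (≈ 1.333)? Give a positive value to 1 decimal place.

Ratio = 1764 / 1265 ≈ 1.3945.
Ideal 4:3 ≈ 1.3333. |1.3945 − 1.3333| / 1.3333 ≈ 4.59% → 4.6%.

4.6%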